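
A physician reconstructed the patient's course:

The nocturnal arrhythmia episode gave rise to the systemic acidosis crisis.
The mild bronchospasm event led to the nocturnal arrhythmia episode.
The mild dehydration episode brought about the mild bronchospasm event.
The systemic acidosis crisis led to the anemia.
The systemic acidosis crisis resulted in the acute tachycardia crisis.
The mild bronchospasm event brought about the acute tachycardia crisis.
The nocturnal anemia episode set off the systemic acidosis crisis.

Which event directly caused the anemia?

the systemic acidosis crisis

Upstream contributors include the mild dehydration episode, the mild bronchospasm event, the nocturnal arrhythmia episode, the nocturnal anemia episode, but only the systemic acidosis crisis feeds directly into the anemia.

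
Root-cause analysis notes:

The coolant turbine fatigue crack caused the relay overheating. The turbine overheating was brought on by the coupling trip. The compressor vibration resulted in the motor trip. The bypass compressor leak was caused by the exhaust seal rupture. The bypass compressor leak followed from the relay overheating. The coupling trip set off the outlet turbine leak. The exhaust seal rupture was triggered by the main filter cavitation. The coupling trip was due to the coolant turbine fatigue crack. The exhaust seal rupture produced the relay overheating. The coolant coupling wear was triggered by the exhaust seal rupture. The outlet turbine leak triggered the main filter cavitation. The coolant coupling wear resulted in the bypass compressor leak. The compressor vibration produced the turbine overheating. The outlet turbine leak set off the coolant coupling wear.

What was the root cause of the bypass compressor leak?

the coolant turbine fatigue crack

Tracing upstream from the bypass compressor leak: the bypass compressor leak ← the relay overheating ← the coolant turbine fatigue crack.
The coolant turbine fatigue crack has no stated cause, so it is the root.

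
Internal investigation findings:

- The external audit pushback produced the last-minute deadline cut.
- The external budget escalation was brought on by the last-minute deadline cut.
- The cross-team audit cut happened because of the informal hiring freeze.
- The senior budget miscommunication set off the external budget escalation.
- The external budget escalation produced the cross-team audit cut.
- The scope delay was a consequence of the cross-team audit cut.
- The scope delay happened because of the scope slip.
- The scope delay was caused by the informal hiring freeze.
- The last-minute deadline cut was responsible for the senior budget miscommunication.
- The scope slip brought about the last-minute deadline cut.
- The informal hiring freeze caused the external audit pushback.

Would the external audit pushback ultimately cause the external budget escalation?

Yes

There is a causal chain: the external audit pushback → the last-minute deadline cut → the external budget escalation.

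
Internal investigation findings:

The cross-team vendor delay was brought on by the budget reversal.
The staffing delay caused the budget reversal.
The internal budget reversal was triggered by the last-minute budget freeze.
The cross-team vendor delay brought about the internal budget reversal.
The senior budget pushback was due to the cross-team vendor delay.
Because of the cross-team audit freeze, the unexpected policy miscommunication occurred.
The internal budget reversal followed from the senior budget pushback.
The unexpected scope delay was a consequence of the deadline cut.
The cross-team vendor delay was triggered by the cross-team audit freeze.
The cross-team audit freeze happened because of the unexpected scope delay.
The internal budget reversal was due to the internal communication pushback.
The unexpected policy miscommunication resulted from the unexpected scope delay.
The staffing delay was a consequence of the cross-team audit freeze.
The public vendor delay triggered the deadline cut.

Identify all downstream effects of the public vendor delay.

Direct effects: the deadline cut.
2 steps out: the unexpected scope delay.
3 steps out: the cross-team audit freeze, the unexpected policy miscommunication.
4 steps out: the staffing delay, the cross-team vendor delay.
5 steps out: the budget reversal, the senior budget pushback, the internal budget reversal.
Not reachable from it: the internal communication pushback, the last-minute budget freeze.

the budget reversal, the cross-team audit freeze, the cross-team vendor delay, the deadline cut, the internal budget reversal, the senior budget pushback, the staffing delay, the unexpected policy miscommunication, the unexpected scope delay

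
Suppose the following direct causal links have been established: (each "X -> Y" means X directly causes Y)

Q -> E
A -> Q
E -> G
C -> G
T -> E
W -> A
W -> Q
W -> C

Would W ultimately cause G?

Yes

There is a causal chain: W → C → G.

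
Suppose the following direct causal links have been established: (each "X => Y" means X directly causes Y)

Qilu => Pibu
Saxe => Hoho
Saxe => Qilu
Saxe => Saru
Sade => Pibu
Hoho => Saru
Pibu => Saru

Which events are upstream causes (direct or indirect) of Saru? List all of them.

Immediate causes of Saru: Saxe, Hoho, Pibu.
Further upstream: Qilu, Sade.

Hoho, Pibu, Qilu, Sade, Saxe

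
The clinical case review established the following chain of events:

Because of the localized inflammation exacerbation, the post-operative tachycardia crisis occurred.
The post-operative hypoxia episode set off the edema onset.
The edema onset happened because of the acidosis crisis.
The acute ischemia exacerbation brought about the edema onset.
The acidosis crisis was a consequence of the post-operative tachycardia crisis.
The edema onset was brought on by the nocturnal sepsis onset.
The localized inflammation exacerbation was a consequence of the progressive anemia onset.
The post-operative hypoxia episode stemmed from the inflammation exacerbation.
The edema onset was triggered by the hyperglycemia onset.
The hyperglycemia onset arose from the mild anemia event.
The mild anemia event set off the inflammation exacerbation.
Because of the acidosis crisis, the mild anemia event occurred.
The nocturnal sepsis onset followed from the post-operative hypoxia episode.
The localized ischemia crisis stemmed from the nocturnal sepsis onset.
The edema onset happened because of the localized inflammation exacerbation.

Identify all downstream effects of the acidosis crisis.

Direct effects: the mild anemia event, the edema onset.
2 steps out: the hyperglycemia onset, the inflammation exacerbation.
3 steps out: the post-operative hypoxia episode.
4 steps out: the nocturnal sepsis onset.
5 steps out: the localized ischemia crisis.
Not reachable from it: the progressive anemia onset, the localized inflammation exacerbation, the post-operative tachycardia crisis, the acute ischemia exacerbation.

the edema onset, the hyperglycemia onset, the inflammation exacerbation, the localized ischemia crisis, the mild anemia event, the nocturnal sepsis onset, the post-operative hypoxia episode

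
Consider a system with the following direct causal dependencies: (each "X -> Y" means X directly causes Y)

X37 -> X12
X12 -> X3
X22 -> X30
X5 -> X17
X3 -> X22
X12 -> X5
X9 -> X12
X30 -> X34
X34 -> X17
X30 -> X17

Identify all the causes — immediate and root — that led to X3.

Immediate cause of X3: X12.
Further upstream: X9, X37.

X12, X37, X9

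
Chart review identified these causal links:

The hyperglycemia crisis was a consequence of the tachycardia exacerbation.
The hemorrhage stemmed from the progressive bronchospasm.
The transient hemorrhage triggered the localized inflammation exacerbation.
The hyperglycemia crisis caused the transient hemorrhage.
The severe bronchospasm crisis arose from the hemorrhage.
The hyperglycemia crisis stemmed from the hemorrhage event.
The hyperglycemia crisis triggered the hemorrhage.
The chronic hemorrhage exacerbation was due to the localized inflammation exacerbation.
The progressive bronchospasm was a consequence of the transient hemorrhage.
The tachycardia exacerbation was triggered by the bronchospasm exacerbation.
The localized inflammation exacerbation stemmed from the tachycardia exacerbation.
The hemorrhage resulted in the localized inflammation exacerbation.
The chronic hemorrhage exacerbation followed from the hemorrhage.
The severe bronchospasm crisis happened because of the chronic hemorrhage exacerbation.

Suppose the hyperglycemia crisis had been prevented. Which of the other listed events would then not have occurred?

the hemorrhage, the progressive bronchospasm, the transient hemorrhage

Downstream of the hyperglycemia crisis: the transient hemorrhage, the progressive bronchospasm, the hemorrhage, the localized inflammation exacerbation, the chronic hemorrhage exacerbation, the severe bronchospasm crisis.
Of those, still caused via another path: the localized inflammation exacerbation, the chronic hemorrhage exacerbation, the severe bronchospasm crisis.
The remainder have no surviving cause.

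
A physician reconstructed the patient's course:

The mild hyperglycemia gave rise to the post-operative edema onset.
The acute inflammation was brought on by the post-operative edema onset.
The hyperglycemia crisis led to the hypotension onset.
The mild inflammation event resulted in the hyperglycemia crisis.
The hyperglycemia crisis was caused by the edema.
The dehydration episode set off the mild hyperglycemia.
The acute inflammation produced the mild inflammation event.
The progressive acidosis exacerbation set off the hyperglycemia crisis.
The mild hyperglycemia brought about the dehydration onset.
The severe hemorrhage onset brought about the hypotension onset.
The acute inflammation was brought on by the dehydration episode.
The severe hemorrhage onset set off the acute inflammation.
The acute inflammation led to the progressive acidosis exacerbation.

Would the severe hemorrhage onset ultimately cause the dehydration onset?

The severe hemorrhage onset leads to the acute inflammation, the progressive acidosis exacerbation, the mild inflammation event, the hyperglycemia crisis, the hypotension onset; the dehydration onset is not among them.

No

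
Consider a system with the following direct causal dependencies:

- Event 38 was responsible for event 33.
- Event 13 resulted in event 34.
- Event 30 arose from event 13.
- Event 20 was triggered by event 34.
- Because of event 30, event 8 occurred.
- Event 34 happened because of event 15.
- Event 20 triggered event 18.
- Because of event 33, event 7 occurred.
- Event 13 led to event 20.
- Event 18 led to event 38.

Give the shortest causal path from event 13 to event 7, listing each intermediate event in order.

event 13 → event 20
event 20 → event 18
event 18 → event 38
event 38 → event 33
event 33 → event 7
Length: 5 steps.

event 13 → event 20 → event 18 → event 38 → event 33 → event 7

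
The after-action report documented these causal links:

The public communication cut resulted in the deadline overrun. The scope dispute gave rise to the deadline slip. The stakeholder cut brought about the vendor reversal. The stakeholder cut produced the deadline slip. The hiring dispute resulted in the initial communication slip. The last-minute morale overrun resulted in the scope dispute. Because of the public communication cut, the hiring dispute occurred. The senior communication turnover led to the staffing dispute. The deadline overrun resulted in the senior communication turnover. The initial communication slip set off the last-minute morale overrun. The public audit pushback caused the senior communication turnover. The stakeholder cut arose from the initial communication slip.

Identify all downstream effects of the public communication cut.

the deadline overrun, the deadline slip, the hiring dispute, the initial communication slip, the last-minute morale overrun, the scope dispute, the senior communication turnover, the staffing dispute, the stakeholder cut, the vendor reversal

Direct effects: the hiring dispute, the deadline overrun.
2 steps out: the senior communication turnover, the initial communication slip.
3 steps out: the staffing dispute, the stakeholder cut, the last-minute morale overrun.
4 steps out: the vendor reversal, the scope dispute, the deadline slip.
Not reachable from it: the public audit pushback.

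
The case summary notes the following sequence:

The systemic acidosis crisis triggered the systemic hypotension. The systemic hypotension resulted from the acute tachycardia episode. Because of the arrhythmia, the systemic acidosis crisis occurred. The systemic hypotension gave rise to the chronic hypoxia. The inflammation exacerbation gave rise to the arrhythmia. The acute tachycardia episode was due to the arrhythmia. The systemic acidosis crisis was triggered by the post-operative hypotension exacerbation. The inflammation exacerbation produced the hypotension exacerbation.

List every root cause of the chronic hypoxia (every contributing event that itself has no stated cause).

Tracing upstream from the chronic hypoxia: the chronic hypoxia ← the systemic hypotension ← the acute tachycardia episode ← the arrhythmia ← the inflammation exacerbation.
A separate upstream branch: the chronic hypoxia ← the systemic hypotension ← the systemic acidosis crisis ← the post-operative hypotension exacerbation.
Each of those chain origins has no stated cause.

the inflammation exacerbation, the post-operative hypotension exacerbation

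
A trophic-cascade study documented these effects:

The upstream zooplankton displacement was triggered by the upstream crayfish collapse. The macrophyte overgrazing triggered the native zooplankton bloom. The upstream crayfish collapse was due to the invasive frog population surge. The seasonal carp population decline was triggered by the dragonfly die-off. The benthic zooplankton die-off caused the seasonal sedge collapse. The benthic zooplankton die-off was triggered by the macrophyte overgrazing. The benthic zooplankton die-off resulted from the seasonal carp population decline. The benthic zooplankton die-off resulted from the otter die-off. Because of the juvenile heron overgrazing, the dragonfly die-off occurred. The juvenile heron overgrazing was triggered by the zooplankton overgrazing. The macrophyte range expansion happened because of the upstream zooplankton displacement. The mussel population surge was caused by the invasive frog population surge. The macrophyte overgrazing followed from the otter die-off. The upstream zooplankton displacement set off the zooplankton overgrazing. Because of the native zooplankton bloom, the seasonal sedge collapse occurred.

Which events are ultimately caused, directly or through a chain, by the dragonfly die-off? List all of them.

the benthic zooplankton die-off, the seasonal carp population decline, the seasonal sedge collapse

Direct effects: the seasonal carp population decline.
2 steps out: the benthic zooplankton die-off.
3 steps out: the seasonal sedge collapse.
Not reachable from it: the invasive frog population surge, the upstream crayfish collapse, the upstream zooplankton displacement, the otter die-off, the zooplankton overgrazing, the juvenile heron overgrazing, the mussel population surge, the macrophyte overgrazing, the native zooplankton bloom, the macrophyte range expansion.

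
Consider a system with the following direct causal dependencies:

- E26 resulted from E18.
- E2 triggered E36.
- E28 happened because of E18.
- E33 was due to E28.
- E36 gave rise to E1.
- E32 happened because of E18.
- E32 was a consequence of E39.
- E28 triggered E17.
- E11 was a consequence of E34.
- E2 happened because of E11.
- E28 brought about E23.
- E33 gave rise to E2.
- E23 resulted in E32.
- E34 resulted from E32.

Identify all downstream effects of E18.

Direct effects: E28, E26, E32.
2 steps out: E17, E33, E23, E34.
3 steps out: E11, E2.
4 steps out: E36.
5 steps out: E1.
Not reachable from it: E39.

E1, E11, E17, E2, E23, E26, E28, E32, E33, E34, E36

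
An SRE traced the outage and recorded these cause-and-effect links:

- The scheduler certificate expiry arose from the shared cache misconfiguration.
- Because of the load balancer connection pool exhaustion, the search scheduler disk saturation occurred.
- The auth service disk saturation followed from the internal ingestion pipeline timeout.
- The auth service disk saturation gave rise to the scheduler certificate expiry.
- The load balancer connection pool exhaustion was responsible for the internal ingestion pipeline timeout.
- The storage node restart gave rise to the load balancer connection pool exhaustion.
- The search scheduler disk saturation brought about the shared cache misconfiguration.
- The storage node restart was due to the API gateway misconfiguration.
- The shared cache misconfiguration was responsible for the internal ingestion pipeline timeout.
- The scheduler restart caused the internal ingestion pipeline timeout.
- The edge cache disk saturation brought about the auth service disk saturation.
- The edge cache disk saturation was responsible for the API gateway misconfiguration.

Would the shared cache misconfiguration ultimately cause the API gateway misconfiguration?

No

The shared cache misconfiguration leads to the internal ingestion pipeline timeout, the auth service disk saturation, the scheduler certificate expiry; the API gateway misconfiguration is not among them.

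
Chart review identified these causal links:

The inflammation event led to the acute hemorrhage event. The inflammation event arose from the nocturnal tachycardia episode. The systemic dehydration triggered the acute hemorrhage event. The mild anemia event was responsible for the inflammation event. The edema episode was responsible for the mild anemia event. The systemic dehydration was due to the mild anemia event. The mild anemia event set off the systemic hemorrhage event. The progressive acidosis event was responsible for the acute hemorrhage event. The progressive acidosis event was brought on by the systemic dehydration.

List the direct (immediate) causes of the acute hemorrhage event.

the inflammation event, the progressive acidosis event, the systemic dehydration

Upstream contributors include the nocturnal tachycardia episode, the edema episode, the mild anemia event, but only the inflammation event, the progressive acidosis event, the systemic dehydration feed directly into the acute hemorrhage event.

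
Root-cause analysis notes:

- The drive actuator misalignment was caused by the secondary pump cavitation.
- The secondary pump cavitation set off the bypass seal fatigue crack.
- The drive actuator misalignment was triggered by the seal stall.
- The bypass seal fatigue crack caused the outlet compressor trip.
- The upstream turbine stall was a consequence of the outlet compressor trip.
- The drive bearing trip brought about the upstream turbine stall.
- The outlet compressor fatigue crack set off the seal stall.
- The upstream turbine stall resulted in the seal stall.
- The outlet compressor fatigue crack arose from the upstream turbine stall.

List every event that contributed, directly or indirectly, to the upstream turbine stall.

Immediate causes of the upstream turbine stall: the outlet compressor trip, the drive bearing trip.
Further upstream: the secondary pump cavitation, the bypass seal fatigue crack.

the bypass seal fatigue crack, the drive bearing trip, the outlet compressor trip, the secondary pump cavitation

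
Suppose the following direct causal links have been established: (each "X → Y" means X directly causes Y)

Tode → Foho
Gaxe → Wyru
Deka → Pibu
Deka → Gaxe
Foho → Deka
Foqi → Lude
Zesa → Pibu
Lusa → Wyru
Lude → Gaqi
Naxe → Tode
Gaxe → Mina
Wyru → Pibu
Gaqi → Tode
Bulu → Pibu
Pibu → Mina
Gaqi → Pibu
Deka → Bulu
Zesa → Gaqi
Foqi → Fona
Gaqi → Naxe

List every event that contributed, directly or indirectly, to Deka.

Immediate cause of Deka: Foho.
Further upstream: Foqi, Zesa, Lude, Gaqi, Naxe, Tode.

Foho, Foqi, Gaqi, Lude, Naxe, Tode, Zesa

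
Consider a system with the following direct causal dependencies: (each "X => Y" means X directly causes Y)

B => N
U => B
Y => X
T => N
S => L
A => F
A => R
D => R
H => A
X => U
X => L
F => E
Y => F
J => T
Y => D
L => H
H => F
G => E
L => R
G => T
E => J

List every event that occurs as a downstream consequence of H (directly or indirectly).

Direct effects: A, F.
2 steps out: E, R.
3 steps out: J.
4 steps out: T.
5 steps out: N.
Not reachable from it: S, Y, X, D, U, L, B, G.

A, E, F, J, N, R, T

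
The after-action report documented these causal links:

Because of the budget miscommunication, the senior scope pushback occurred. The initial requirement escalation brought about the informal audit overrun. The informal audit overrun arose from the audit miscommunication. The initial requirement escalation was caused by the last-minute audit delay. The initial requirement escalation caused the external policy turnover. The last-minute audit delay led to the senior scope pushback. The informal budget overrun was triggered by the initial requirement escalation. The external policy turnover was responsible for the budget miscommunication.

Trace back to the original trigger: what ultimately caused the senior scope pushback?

the last-minute audit delay

Tracing upstream from the senior scope pushback: the senior scope pushback ← the last-minute audit delay.
The last-minute audit delay has no stated cause, so it is the root.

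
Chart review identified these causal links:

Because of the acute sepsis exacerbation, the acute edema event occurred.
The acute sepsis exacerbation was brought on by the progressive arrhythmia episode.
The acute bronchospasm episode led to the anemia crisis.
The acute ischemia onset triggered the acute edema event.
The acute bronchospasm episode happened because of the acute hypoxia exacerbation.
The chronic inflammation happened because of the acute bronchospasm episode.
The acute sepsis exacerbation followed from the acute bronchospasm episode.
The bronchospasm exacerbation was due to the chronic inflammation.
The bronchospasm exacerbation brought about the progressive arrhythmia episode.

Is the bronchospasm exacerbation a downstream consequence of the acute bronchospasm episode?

Yes

There is a causal chain: the acute bronchospasm episode → the chronic inflammation → the bronchospasm exacerbation.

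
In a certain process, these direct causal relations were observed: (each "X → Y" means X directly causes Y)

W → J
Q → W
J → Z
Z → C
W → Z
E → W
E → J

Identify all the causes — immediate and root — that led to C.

Immediate cause of C: Z.
Further upstream: E, W, J, Q.

E, J, Q, W, Z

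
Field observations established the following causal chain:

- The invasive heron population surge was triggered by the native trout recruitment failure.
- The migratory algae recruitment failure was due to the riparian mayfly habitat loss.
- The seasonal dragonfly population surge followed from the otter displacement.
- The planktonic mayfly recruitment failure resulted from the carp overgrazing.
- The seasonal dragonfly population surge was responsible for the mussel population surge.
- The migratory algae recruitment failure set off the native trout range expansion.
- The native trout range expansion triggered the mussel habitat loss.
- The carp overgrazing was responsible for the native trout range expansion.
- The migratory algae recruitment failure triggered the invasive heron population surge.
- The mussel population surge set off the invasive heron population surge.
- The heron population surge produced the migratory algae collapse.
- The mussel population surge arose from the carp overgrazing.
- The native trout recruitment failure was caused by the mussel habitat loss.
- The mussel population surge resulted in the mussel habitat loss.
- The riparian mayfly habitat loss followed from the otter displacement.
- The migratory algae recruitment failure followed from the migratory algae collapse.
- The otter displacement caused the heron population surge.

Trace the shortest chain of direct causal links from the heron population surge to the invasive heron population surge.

the heron population surge → the migratory algae collapse
the migratory algae collapse → the migratory algae recruitment failure
the migratory algae recruitment failure → the invasive heron population surge
Length: 3 steps.

the heron population surge → the migratory algae collapse → the migratory algae recruitment failure → the invasive heron population surge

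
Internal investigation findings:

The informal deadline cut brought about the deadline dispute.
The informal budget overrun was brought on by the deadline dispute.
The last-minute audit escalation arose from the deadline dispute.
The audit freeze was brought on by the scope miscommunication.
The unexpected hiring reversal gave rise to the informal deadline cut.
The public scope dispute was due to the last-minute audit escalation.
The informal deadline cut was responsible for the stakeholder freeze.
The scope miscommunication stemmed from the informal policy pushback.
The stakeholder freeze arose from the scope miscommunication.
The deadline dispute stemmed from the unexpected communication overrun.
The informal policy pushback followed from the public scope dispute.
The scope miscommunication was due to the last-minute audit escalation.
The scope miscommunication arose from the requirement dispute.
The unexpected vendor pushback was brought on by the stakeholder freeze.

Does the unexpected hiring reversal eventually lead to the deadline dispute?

Yes

There is a causal chain: the unexpected hiring reversal → the informal deadline cut → the deadline dispute.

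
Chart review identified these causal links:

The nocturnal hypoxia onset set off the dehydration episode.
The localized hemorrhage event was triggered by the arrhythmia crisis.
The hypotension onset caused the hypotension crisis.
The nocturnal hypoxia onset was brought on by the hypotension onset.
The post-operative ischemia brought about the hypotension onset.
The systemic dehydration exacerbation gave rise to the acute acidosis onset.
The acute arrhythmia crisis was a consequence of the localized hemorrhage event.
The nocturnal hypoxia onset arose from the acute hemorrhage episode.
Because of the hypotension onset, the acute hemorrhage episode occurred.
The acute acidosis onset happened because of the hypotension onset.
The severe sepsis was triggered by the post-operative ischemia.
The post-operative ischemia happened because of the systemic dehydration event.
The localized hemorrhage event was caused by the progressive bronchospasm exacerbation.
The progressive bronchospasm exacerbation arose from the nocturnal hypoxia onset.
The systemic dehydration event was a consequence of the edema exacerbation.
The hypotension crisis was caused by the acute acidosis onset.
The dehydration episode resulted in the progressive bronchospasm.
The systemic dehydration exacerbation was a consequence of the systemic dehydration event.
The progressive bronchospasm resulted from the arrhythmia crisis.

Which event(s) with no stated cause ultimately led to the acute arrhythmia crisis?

Tracing upstream from the acute arrhythmia crisis: the acute arrhythmia crisis ← the localized hemorrhage event ← the progressive bronchospasm exacerbation ← the nocturnal hypoxia onset ← the hypotension onset ← the post-operative ischemia ← the systemic dehydration event ← the edema exacerbation.
A separate upstream branch: the acute arrhythmia crisis ← the localized hemorrhage event ← the arrhythmia crisis.
Each of those chain origins has no stated cause.

the arrhythmia crisis, the edema exacerbation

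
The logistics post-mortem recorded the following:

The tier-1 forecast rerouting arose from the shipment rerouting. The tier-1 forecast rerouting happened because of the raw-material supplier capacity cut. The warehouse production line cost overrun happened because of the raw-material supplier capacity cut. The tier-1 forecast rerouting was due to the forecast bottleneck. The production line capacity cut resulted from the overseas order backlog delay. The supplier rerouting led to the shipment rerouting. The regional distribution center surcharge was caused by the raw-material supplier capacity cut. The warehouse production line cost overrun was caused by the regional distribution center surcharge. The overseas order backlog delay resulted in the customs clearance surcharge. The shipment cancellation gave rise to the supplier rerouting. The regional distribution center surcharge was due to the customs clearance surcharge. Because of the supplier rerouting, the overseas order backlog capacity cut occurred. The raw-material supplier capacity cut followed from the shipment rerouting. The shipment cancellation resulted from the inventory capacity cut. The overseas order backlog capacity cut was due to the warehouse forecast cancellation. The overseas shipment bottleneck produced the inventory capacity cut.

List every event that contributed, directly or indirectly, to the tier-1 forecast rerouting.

the forecast bottleneck, the inventory capacity cut, the overseas shipment bottleneck, the raw-material supplier capacity cut, the shipment cancellation, the shipment rerouting, the supplier rerouting

Immediate causes of the tier-1 forecast rerouting: the shipment rerouting, the raw-material supplier capacity cut, the forecast bottleneck.
Further upstream: the overseas shipment bottleneck, the inventory capacity cut, the shipment cancellation, the supplier rerouting.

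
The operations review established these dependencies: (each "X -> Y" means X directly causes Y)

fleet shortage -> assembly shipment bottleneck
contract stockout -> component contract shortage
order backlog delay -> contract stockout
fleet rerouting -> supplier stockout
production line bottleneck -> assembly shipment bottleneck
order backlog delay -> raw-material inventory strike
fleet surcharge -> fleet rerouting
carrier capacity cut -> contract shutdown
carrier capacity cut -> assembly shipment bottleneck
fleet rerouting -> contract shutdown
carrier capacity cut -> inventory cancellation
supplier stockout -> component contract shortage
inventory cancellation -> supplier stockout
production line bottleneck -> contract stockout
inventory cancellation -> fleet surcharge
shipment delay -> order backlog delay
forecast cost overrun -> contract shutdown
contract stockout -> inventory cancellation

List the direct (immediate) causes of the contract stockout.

Upstream contributors include the shipment delay, but only the order backlog delay, the production line bottleneck feed directly into the contract stockout.

the order backlog delay, the production line bottleneck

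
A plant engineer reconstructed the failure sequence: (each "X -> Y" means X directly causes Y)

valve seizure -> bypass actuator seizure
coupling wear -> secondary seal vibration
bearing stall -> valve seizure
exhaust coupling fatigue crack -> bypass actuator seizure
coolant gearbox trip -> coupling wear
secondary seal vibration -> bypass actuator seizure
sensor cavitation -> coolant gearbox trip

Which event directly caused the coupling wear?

Upstream contributors include the sensor cavitation, but only the coolant gearbox trip feeds directly into the coupling wear.

the coolant gearbox trip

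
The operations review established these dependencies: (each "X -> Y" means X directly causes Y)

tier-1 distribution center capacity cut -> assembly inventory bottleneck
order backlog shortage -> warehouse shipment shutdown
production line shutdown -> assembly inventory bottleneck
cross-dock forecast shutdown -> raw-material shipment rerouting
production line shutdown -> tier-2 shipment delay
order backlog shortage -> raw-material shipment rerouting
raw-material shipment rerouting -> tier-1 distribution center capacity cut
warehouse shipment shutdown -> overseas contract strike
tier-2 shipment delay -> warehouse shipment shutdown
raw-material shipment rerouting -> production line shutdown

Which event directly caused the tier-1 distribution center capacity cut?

the raw-material shipment rerouting

Upstream contributors include the order backlog shortage, the cross-dock forecast shutdown, but only the raw-material shipment rerouting feeds directly into the tier-1 distribution center capacity cut.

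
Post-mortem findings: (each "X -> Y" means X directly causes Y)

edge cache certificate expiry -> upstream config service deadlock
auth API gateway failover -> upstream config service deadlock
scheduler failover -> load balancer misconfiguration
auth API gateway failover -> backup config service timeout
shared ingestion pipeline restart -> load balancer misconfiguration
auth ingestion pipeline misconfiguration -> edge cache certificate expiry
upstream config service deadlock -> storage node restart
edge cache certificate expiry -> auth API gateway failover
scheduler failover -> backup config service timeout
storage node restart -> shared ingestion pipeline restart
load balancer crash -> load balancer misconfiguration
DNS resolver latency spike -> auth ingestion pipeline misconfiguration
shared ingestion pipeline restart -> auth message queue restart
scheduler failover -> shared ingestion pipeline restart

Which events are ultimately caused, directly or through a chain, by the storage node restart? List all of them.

the auth message queue restart, the load balancer misconfiguration, the shared ingestion pipeline restart

Direct effects: the shared ingestion pipeline restart.
2 steps out: the load balancer misconfiguration, the auth message queue restart.
Not reachable from it: the DNS resolver latency spike, the auth ingestion pipeline misconfiguration, the edge cache certificate expiry, the load balancer crash, the scheduler failover, the auth API gateway failover, the upstream config service deadlock, the backup config service timeout.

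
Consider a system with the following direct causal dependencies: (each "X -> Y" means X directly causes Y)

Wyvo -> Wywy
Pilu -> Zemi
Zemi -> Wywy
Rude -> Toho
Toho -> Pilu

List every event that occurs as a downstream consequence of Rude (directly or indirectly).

Direct effects: Toho.
2 steps out: Pilu.
3 steps out: Zemi.
4 steps out: Wywy.
Not reachable from it: Wyvo.

Pilu, Toho, Wywy, Zemi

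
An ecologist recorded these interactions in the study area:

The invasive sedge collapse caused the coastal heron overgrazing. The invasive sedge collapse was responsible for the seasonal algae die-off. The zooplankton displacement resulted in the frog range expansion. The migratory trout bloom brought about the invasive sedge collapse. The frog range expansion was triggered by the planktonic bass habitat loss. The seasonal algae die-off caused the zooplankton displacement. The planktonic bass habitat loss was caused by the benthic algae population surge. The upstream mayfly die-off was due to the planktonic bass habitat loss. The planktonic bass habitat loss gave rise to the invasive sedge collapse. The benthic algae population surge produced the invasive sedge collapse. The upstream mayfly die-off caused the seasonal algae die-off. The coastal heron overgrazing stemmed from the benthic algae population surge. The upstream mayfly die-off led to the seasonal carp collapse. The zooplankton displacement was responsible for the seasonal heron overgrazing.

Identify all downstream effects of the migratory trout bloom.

the coastal heron overgrazing, the frog range expansion, the invasive sedge collapse, the seasonal algae die-off, the seasonal heron overgrazing, the zooplankton displacement

Direct effects: the invasive sedge collapse.
2 steps out: the seasonal algae die-off, the coastal heron overgrazing.
3 steps out: the zooplankton displacement.
4 steps out: the frog range expansion, the seasonal heron overgrazing.
Not reachable from it: the benthic algae population surge, the planktonic bass habitat loss, the upstream mayfly die-off, the seasonal carp collapse.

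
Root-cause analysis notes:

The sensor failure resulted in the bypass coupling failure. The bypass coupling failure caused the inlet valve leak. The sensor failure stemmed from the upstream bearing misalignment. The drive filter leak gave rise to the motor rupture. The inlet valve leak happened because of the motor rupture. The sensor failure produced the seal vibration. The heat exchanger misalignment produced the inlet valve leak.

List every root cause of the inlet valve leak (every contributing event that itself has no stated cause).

the drive filter leak, the heat exchanger misalignment, the upstream bearing misalignment

Tracing upstream from the inlet valve leak: the inlet valve leak ← the bypass coupling failure ← the sensor failure ← the upstream bearing misalignment.
A separate upstream branch: the inlet valve leak ← the motor rupture ← the drive filter leak.
A separate upstream branch: the inlet valve leak ← the heat exchanger misalignment.
Each of those chain origins has no stated cause.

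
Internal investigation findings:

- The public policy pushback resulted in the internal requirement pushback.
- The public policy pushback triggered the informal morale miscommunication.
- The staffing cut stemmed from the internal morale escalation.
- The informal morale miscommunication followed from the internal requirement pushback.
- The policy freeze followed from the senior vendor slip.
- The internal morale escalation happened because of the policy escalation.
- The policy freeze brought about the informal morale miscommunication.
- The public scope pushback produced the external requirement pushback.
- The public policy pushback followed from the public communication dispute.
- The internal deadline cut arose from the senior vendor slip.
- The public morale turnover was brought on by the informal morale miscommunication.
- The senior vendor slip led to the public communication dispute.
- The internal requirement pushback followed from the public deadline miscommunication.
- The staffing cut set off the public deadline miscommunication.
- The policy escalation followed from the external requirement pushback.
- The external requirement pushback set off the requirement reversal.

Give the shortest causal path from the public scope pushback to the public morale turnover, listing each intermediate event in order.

the public scope pushback → the external requirement pushback → the policy escalation → the internal morale escalation → the staffing cut → the public deadline miscommunication → the internal requirement pushback → the informal morale miscommunication → the public morale turnover

the public scope pushback → the external requirement pushback
the external requirement pushback → the policy escalation
the policy escalation → the internal morale escalation
the internal morale escalation → the staffing cut
the staffing cut → the public deadline miscommunication
the public deadline miscommunication → the internal requirement pushback
the internal requirement pushback → the informal morale miscommunication
the informal morale miscommunication → the public morale turnover
Length: 8 steps.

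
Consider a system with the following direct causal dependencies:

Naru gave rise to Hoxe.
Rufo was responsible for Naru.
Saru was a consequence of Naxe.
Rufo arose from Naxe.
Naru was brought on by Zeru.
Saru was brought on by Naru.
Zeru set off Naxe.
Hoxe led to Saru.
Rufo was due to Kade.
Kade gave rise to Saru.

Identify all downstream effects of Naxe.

Hoxe, Naru, Rufo, Saru

Direct effects: Rufo, Saru.
2 steps out: Naru.
3 steps out: Hoxe.
Not reachable from it: Zeru, Kade.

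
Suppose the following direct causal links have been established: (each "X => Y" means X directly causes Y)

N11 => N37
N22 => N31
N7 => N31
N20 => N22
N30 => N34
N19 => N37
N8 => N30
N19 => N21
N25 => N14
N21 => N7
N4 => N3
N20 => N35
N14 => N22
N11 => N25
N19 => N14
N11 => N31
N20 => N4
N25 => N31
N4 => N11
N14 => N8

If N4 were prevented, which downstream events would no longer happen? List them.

Downstream of N4: N11, N25, N3, N37, N14, N22, N8, N30, N31, N34.
Of those, still caused via another path: N37, N14, N22, N8, N30, N31, N34.
The remainder have no surviving cause.

N11, N25, N3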